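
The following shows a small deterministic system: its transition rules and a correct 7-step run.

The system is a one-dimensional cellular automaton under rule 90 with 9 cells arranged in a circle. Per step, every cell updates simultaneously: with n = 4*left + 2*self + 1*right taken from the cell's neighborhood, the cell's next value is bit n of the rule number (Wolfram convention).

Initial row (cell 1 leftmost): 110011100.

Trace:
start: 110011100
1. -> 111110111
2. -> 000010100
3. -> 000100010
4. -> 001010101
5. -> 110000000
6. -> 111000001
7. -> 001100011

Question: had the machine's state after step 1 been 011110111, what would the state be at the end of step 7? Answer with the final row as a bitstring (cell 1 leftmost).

000000101

state after step 1 := 011110111
2. -> 010010101
3. -> 001100000
4. -> 011110000
5. -> 110011000
6. -> 111111101
7. -> 000000101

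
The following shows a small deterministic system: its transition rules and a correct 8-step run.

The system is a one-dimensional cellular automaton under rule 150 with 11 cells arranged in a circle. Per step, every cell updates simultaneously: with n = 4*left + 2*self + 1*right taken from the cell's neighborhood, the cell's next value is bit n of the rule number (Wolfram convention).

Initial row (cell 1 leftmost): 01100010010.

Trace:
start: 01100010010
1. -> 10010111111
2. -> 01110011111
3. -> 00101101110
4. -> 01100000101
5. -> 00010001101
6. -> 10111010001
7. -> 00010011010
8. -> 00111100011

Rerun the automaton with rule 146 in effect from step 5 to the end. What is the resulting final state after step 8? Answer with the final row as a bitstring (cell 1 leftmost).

10100000101

(re-executing steps 5..8 under rule 146; state before step 5: 01100000101)
5. -> 00010001000
6. -> 00101010100
7. -> 01000000010
8. -> 10100000101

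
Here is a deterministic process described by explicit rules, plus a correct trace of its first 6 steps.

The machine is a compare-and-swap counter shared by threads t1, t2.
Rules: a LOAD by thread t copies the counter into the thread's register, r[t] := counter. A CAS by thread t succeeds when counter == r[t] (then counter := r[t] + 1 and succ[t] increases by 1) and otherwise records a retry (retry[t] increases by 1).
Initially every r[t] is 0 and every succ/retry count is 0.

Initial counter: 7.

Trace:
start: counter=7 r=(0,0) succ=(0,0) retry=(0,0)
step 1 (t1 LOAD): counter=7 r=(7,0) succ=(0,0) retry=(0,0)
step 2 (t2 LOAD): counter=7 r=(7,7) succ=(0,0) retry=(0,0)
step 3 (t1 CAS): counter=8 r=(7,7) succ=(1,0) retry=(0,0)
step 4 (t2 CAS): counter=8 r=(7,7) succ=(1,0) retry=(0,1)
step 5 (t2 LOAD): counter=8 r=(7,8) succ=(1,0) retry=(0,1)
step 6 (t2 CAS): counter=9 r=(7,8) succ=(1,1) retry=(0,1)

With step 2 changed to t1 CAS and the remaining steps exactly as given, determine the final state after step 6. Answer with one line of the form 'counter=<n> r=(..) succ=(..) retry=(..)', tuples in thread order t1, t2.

(re-executing from step 2 with the substitution; state before step 2: counter=7 r=(7,0) succ=(0,0) retry=(0,0))
step 2 (t1 CAS): counter=8 r=(7,0) succ=(1,0) retry=(0,0)
step 3 (t1 CAS): counter=8 r=(7,0) succ=(1,0) retry=(1,0)
step 4 (t2 CAS): counter=8 r=(7,0) succ=(1,0) retry=(1,1)
step 5 (t2 LOAD): counter=8 r=(7,8) succ=(1,0) retry=(1,1)
step 6 (t2 CAS): counter=9 r=(7,8) succ=(1,1) retry=(1,1)

counter=9 r=(7,8) succ=(1,1) retry=(1,1)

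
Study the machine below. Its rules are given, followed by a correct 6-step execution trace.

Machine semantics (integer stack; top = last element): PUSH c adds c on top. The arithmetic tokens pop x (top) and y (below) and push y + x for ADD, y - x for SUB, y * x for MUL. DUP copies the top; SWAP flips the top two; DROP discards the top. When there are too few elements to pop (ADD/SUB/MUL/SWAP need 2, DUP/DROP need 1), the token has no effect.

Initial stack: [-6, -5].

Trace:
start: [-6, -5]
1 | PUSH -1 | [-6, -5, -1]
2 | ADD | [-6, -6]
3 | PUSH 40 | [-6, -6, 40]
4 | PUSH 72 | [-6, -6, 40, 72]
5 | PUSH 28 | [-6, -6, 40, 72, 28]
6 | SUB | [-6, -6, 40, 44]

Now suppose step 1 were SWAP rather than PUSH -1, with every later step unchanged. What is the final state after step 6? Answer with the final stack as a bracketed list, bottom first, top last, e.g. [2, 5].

(re-executing from step 1 with the substitution; state before step 1: [-6, -5])
1 | SWAP | [-5, -6]
2 | ADD | [-11]
3 | PUSH 40 | [-11, 40]
4 | PUSH 72 | [-11, 40, 72]
5 | PUSH 28 | [-11, 40, 72, 28]
6 | SUB | [-11, 40, 44]

[-11, 40, 44]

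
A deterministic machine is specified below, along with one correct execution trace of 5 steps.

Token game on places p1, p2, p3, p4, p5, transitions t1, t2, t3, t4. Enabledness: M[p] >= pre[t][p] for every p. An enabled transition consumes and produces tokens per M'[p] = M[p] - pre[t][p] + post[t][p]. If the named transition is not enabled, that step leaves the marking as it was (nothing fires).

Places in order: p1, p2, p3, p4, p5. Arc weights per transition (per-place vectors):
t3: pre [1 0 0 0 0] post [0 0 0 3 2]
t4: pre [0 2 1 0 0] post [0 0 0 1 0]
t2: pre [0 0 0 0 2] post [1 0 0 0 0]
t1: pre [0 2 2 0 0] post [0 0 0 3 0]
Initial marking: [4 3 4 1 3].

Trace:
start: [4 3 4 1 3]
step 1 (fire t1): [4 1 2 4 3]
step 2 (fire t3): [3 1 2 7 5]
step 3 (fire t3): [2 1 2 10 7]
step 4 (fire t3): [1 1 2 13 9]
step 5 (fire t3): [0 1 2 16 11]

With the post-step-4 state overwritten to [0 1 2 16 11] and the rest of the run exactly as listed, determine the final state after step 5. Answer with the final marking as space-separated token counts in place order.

0 1 2 16 11

state after step 4 := [0 1 2 16 11]
step 5 (fire t3): [0 1 2 16 11]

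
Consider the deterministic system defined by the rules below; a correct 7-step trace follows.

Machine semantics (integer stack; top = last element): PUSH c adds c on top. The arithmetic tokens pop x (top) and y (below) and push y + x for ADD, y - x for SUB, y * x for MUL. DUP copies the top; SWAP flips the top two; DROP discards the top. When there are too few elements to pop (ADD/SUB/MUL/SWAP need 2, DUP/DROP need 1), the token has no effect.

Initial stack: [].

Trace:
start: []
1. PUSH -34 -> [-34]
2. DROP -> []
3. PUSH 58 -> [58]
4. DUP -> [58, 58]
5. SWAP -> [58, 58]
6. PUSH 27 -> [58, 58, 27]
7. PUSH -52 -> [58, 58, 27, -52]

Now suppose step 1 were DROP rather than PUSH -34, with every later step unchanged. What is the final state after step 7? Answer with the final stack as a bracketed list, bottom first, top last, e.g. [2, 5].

(re-executing from step 1 with the substitution; state before step 1: [])
1. DROP -> []
2. DROP -> []
3. PUSH 58 -> [58]
4. DUP -> [58, 58]
5. SWAP -> [58, 58]
6. PUSH 27 -> [58, 58, 27]
7. PUSH -52 -> [58, 58, 27, -52]

[58, 58, 27, -52]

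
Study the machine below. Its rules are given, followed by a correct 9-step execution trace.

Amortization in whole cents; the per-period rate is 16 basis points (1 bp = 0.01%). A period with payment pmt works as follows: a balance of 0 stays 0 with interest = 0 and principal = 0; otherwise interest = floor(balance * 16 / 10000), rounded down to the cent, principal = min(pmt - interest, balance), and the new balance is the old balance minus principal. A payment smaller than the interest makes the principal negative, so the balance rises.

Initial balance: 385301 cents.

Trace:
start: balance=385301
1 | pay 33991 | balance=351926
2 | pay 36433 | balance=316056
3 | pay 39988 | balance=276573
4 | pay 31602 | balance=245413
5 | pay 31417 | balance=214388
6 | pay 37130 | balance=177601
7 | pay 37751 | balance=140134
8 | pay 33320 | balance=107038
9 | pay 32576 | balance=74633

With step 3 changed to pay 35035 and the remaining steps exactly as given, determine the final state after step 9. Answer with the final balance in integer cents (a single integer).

79633

(re-executing from step 3 with the substitution; state before step 3: balance=316056)
3 | pay 35035 | balance=281526
4 | pay 31602 | balance=250374
5 | pay 31417 | balance=219357
6 | pay 37130 | balance=182577
7 | pay 37751 | balance=145118
8 | pay 33320 | balance=112030
9 | pay 32576 | balance=79633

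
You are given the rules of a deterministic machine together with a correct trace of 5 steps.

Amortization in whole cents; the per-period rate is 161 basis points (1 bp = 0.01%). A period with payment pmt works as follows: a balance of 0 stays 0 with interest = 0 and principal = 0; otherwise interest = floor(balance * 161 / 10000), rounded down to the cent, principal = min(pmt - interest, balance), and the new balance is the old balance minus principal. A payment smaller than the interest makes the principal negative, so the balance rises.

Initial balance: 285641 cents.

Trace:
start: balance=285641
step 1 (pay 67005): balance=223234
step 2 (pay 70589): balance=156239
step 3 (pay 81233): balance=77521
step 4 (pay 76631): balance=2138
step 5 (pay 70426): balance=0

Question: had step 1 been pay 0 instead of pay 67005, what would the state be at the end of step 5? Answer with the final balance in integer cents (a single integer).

3170

(re-executing from step 1 with the substitution; state before step 1: balance=285641)
step 1 (pay 0): balance=290239
step 2 (pay 70589): balance=224322
step 3 (pay 81233): balance=146700
step 4 (pay 76631): balance=72430
step 5 (pay 70426): balance=3170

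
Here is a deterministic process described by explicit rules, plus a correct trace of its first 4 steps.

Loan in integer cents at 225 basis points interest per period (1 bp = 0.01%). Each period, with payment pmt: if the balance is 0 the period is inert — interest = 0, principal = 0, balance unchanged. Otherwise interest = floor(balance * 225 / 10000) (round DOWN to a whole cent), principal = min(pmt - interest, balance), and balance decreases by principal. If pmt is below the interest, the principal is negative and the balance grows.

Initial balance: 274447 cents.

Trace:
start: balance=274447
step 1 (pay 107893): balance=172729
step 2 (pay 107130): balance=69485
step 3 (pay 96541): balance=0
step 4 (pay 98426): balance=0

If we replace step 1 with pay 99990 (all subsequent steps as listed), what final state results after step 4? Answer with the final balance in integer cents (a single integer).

0

(re-executing from step 1 with the substitution; state before step 1: balance=274447)
step 1 (pay 99990): balance=180632
step 2 (pay 107130): balance=77566
step 3 (pay 96541): balance=0
step 4 (pay 98426): balance=0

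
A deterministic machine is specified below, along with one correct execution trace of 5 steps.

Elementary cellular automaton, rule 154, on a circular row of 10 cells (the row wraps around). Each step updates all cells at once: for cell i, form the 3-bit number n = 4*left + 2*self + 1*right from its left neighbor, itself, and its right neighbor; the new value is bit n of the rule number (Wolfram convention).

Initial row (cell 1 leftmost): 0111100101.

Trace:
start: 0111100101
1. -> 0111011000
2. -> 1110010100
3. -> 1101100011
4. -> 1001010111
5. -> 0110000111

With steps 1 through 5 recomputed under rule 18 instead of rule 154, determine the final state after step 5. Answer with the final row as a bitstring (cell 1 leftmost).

(re-executing steps 1..5 under rule 18; state before step 1: 0111100101)
1. -> 0000011000
2. -> 0000100100
3. -> 0001011010
4. -> 0010000001
5. -> 1101000010

1101000010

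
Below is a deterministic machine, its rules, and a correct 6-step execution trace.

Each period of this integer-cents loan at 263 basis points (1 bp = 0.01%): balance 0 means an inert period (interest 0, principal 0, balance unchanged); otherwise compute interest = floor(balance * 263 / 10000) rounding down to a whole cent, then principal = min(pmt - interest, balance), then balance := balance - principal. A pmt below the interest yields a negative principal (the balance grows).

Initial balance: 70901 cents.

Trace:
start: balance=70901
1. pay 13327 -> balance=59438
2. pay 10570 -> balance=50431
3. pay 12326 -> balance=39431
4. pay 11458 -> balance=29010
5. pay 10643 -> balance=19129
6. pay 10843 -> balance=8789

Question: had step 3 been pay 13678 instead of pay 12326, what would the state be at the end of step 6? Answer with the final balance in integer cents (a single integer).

(re-executing from step 3 with the substitution; state before step 3: balance=50431)
3. pay 13678 -> balance=38079
4. pay 11458 -> balance=27622
5. pay 10643 -> balance=17705
6. pay 10843 -> balance=7327

7327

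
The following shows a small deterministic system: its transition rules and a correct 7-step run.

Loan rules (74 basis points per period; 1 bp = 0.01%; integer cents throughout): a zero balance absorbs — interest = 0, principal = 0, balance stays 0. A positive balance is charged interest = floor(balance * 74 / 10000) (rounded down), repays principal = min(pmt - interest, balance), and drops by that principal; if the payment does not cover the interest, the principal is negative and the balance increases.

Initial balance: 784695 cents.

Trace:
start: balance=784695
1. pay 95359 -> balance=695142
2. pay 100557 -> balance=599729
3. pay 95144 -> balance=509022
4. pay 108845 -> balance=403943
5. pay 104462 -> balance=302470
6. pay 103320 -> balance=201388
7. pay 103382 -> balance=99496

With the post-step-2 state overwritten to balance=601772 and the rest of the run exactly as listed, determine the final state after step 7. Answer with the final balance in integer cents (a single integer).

state after step 2 := balance=601772
3. pay 95144 -> balance=511081
4. pay 108845 -> balance=406017
5. pay 104462 -> balance=304559
6. pay 103320 -> balance=203492
7. pay 103382 -> balance=101615

101615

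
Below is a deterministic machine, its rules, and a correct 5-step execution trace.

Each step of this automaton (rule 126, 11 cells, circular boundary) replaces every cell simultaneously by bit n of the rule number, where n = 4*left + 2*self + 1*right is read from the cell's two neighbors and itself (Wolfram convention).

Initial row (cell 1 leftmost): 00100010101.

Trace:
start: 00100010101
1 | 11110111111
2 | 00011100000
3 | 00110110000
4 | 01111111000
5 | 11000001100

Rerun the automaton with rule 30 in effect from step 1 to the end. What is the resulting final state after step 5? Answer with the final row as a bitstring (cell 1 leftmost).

01010100011

(re-executing steps 1..5 under rule 30; state before step 1: 00100010101)
1 | 11110110101
2 | 00000100101
3 | 10001111101
4 | 01011000001
5 | 01010100011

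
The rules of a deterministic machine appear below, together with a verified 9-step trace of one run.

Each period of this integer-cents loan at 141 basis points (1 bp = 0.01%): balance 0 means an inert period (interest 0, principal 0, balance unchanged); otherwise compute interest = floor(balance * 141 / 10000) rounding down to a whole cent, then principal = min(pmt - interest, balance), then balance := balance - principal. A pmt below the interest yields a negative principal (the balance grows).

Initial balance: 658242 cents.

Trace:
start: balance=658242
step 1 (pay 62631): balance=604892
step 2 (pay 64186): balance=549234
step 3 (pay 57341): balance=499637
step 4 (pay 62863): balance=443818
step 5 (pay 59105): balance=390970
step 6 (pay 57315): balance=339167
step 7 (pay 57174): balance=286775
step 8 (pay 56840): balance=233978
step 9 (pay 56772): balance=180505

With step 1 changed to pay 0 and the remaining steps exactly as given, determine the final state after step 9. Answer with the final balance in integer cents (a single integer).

(re-executing from step 1 with the substitution; state before step 1: balance=658242)
step 1 (pay 0): balance=667523
step 2 (pay 64186): balance=612749
step 3 (pay 57341): balance=564047
step 4 (pay 62863): balance=509137
step 5 (pay 59105): balance=457210
step 6 (pay 57315): balance=406341
step 7 (pay 57174): balance=354896
step 8 (pay 56840): balance=303060
step 9 (pay 56772): balance=250561

250561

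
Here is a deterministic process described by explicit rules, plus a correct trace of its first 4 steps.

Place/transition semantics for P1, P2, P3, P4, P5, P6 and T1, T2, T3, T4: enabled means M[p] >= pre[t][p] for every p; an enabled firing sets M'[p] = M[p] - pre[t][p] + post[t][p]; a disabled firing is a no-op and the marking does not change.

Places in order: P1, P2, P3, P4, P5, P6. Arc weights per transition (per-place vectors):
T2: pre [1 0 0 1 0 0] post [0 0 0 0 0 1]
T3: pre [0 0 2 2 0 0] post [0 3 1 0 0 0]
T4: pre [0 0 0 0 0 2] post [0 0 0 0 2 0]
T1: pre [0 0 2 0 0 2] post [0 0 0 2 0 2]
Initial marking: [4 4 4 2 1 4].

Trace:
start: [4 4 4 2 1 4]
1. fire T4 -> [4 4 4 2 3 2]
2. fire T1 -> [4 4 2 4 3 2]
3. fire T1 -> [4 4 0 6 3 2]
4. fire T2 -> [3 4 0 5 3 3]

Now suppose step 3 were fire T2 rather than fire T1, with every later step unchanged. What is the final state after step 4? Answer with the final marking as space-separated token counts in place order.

2 4 2 2 3 4

(re-executing from step 3 with the substitution; state before step 3: [4 4 2 4 3 2])
3. fire T2 -> [3 4 2 3 3 3]
4. fire T2 -> [2 4 2 2 3 4]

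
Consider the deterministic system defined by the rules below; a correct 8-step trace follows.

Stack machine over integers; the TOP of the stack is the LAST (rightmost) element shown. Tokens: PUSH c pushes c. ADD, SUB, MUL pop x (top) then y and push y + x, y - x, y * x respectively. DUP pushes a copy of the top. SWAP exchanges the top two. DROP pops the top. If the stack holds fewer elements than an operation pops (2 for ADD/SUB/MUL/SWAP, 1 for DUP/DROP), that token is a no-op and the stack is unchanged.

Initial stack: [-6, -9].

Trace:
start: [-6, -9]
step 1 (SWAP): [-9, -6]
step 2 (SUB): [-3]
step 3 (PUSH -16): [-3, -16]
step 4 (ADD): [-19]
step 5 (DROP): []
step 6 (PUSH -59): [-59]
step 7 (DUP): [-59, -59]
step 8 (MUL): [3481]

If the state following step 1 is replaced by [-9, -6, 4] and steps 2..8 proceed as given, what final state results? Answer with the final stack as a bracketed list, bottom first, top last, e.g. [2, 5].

[-9, 3481]

state after step 1 := [-9, -6, 4]
step 2 (SUB): [-9, -10]
step 3 (PUSH -16): [-9, -10, -16]
step 4 (ADD): [-9, -26]
step 5 (DROP): [-9]
step 6 (PUSH -59): [-9, -59]
step 7 (DUP): [-9, -59, -59]
step 8 (MUL): [-9, 3481]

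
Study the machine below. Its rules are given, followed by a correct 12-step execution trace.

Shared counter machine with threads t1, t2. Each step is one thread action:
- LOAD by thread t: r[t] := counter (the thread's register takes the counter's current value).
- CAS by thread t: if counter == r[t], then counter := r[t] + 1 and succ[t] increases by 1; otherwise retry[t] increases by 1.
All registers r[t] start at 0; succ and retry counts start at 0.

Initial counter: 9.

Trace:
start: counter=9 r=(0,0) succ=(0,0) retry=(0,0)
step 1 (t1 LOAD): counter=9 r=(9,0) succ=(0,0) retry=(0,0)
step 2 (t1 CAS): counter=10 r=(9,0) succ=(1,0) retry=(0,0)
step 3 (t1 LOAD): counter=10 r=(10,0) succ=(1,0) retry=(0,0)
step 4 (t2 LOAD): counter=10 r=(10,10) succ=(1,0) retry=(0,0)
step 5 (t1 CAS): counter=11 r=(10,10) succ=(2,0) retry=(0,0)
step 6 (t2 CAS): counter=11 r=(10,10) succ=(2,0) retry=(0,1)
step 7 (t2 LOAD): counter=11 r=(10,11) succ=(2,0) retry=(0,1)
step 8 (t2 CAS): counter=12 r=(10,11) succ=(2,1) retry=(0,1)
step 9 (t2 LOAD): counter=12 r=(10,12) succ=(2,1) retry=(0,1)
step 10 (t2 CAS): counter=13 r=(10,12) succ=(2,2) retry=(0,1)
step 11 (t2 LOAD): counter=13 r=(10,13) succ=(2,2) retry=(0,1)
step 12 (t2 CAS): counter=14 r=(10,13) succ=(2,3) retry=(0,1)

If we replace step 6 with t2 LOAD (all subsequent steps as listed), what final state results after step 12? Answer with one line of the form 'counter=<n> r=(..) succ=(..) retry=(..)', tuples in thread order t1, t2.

(re-executing from step 6 with the substitution; state before step 6: counter=11 r=(10,10) succ=(2,0) retry=(0,0))
step 6 (t2 LOAD): counter=11 r=(10,11) succ=(2,0) retry=(0,0)
step 7 (t2 LOAD): counter=11 r=(10,11) succ=(2,0) retry=(0,0)
step 8 (t2 CAS): counter=12 r=(10,11) succ=(2,1) retry=(0,0)
step 9 (t2 LOAD): counter=12 r=(10,12) succ=(2,1) retry=(0,0)
step 10 (t2 CAS): counter=13 r=(10,12) succ=(2,2) retry=(0,0)
step 11 (t2 LOAD): counter=13 r=(10,13) succ=(2,2) retry=(0,0)
step 12 (t2 CAS): counter=14 r=(10,13) succ=(2,3) retry=(0,0)

counter=14 r=(10,13) succ=(2,3) retry=(0,0)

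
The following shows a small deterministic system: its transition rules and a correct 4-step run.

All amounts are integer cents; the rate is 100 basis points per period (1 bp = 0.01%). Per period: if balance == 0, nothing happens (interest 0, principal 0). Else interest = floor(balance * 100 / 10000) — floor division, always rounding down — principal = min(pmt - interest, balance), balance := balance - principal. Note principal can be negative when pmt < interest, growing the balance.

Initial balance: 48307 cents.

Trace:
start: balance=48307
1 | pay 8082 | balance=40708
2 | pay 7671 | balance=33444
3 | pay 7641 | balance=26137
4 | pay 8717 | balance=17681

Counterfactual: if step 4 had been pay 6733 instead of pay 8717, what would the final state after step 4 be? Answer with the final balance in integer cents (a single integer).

19665

(re-executing from step 4 with the substitution; state before step 4: balance=26137)
4 | pay 6733 | balance=19665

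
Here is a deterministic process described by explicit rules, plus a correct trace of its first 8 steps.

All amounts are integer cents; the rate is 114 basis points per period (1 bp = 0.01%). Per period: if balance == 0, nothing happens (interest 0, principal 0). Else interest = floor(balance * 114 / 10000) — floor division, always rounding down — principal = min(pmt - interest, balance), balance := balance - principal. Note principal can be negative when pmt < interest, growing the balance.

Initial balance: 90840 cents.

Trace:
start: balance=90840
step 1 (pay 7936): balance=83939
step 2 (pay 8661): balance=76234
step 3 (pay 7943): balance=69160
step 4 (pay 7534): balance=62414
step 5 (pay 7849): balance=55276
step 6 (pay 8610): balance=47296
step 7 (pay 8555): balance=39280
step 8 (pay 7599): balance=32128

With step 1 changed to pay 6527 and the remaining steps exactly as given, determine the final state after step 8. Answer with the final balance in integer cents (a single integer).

(re-executing from step 1 with the substitution; state before step 1: balance=90840)
step 1 (pay 6527): balance=85348
step 2 (pay 8661): balance=77659
step 3 (pay 7943): balance=70601
step 4 (pay 7534): balance=63871
step 5 (pay 7849): balance=56750
step 6 (pay 8610): balance=48786
step 7 (pay 8555): balance=40787
step 8 (pay 7599): balance=33652

33652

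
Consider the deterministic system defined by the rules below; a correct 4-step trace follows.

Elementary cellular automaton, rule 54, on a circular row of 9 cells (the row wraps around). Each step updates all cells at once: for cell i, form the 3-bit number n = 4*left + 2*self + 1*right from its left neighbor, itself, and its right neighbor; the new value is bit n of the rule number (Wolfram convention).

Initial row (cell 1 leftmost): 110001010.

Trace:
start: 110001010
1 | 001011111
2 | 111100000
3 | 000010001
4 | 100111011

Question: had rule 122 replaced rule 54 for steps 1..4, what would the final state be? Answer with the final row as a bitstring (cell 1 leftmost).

000011100

(re-executing steps 1..4 under rule 122; state before step 1: 110001010)
1 | 111010101
2 | 001101011
3 | 111110111
4 | 000011100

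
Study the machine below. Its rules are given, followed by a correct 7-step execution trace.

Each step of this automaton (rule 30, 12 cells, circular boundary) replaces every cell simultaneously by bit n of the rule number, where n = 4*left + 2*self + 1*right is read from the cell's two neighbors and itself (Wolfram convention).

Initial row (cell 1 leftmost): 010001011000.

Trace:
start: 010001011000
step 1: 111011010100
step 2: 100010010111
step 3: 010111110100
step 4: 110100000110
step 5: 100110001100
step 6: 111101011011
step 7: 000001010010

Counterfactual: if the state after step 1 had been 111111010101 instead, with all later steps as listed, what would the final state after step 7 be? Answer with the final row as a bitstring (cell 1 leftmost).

011111111011

state after step 1 := 111111010101
step 2: 000000010101
step 3: 100000110101
step 4: 010001100101
step 5: 011011011101
step 6: 010010010001
step 7: 011111111011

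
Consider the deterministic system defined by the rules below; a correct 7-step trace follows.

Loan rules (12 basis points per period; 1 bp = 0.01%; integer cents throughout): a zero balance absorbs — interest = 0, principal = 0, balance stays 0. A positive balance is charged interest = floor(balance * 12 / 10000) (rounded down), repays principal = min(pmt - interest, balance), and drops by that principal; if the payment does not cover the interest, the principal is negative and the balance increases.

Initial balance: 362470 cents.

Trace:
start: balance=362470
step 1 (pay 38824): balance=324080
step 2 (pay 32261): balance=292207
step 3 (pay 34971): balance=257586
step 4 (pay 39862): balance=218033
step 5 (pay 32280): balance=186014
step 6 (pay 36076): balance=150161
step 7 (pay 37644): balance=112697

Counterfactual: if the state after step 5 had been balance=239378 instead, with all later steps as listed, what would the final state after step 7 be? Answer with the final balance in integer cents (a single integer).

state after step 5 := balance=239378
step 6 (pay 36076): balance=203589
step 7 (pay 37644): balance=166189

166189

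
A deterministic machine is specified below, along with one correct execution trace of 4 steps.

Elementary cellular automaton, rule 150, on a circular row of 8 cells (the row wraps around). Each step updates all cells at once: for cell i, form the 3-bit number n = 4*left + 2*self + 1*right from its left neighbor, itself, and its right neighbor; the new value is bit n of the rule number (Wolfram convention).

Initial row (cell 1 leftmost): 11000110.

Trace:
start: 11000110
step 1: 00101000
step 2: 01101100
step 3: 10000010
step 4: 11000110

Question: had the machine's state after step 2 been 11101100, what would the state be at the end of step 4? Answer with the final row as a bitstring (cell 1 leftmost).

01100100

state after step 2 := 11101100
step 3: 01000011
step 4: 01100100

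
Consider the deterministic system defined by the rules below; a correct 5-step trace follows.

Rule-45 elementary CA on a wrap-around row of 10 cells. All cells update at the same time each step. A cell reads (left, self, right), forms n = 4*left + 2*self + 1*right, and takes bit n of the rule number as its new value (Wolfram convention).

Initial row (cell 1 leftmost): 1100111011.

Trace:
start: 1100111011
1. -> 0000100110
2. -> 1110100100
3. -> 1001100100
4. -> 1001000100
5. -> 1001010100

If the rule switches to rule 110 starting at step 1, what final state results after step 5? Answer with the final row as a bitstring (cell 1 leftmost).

(re-executing steps 1..5 under rule 110; state before step 1: 1100111011)
1. -> 0101101110
2. -> 1111111010
3. -> 1000001111
4. -> 1000011000
5. -> 1000111001

1000111001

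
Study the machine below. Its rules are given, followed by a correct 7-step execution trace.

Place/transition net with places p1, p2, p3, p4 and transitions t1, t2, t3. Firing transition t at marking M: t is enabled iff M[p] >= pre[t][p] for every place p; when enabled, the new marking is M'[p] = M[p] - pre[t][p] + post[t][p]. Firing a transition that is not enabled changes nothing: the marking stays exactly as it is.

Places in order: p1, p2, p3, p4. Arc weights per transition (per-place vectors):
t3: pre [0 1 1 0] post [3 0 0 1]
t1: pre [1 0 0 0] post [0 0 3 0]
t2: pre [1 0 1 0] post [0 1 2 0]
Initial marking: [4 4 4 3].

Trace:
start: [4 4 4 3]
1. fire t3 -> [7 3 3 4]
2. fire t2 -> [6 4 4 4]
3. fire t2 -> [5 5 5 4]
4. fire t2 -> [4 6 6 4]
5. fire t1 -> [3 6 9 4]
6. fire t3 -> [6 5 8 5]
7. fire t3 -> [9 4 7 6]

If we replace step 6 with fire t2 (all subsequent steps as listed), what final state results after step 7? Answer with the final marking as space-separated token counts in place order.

5 6 9 5

(re-executing from step 6 with the substitution; state before step 6: [3 6 9 4])
6. fire t2 -> [2 7 10 4]
7. fire t3 -> [5 6 9 5]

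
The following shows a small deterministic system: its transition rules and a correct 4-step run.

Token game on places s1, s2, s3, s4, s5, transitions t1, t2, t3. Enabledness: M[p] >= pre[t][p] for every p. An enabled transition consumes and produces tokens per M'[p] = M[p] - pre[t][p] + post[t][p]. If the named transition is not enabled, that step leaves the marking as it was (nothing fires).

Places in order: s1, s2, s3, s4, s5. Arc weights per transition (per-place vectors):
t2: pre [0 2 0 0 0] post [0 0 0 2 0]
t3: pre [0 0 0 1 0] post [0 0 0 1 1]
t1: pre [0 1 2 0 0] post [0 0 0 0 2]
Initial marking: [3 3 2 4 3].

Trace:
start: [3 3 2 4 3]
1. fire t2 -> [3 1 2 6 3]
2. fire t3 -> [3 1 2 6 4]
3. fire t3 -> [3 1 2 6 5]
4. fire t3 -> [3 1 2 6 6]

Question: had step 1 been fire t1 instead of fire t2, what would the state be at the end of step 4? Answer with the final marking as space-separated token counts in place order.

3 2 0 4 8

(re-executing from step 1 with the substitution; state before step 1: [3 3 2 4 3])
1. fire t1 -> [3 2 0 4 5]
2. fire t3 -> [3 2 0 4 6]
3. fire t3 -> [3 2 0 4 7]
4. fire t3 -> [3 2 0 4 8]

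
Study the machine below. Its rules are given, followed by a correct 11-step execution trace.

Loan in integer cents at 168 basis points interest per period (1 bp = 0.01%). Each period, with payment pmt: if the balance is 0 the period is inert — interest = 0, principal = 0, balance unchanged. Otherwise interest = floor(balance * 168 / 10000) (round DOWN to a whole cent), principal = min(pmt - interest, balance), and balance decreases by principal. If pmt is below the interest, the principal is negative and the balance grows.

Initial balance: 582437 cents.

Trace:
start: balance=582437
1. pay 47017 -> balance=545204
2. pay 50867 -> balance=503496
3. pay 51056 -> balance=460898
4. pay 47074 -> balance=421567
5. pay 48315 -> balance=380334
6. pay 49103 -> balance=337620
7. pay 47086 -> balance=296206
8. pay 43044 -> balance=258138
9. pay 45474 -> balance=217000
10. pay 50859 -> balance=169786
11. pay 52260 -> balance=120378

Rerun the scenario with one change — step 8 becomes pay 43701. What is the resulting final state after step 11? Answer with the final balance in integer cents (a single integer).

(re-executing from step 8 with the substitution; state before step 8: balance=296206)
8. pay 43701 -> balance=257481
9. pay 45474 -> balance=216332
10. pay 50859 -> balance=169107
11. pay 52260 -> balance=119687

119687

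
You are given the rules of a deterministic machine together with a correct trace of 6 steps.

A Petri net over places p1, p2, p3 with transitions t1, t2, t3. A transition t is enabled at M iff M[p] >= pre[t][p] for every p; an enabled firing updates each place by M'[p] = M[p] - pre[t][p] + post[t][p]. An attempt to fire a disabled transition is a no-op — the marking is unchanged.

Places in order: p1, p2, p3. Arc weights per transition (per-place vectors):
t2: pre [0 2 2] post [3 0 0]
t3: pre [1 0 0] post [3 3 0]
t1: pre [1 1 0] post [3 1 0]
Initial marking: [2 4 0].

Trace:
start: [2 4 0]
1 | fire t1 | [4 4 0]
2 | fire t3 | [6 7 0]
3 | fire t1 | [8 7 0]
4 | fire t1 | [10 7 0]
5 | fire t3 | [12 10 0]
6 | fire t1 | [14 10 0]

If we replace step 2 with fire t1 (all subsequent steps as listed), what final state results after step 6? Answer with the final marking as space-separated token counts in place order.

(re-executing from step 2 with the substitution; state before step 2: [4 4 0])
2 | fire t1 | [6 4 0]
3 | fire t1 | [8 4 0]
4 | fire t1 | [10 4 0]
5 | fire t3 | [12 7 0]
6 | fire t1 | [14 7 0]

14 7 0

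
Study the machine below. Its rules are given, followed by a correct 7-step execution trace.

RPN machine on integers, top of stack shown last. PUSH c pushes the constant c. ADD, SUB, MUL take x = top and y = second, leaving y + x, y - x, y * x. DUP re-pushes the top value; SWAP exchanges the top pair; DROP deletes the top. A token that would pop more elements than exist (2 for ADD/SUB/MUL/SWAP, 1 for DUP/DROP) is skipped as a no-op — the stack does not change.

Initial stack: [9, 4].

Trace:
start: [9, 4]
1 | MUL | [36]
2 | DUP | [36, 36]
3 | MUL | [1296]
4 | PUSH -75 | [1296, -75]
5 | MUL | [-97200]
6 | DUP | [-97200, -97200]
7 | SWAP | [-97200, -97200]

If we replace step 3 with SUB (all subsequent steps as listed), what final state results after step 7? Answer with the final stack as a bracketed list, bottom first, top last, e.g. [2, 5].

(re-executing from step 3 with the substitution; state before step 3: [36, 36])
3 | SUB | [0]
4 | PUSH -75 | [0, -75]
5 | MUL | [0]
6 | DUP | [0, 0]
7 | SWAP | [0, 0]

[0, 0]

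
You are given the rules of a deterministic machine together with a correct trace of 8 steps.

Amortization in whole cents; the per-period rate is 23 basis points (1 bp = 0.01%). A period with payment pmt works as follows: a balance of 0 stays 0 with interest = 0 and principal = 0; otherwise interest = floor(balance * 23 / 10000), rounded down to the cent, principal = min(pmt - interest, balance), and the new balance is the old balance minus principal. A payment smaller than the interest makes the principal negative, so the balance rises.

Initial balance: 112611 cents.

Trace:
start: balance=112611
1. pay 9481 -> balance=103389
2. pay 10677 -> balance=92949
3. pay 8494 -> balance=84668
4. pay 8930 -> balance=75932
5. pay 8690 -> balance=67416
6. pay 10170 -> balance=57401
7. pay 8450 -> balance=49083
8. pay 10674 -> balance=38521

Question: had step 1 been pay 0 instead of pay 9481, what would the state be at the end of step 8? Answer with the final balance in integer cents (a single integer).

48157

(re-executing from step 1 with the substitution; state before step 1: balance=112611)
1. pay 0 -> balance=112870
2. pay 10677 -> balance=102452
3. pay 8494 -> balance=94193
4. pay 8930 -> balance=85479
5. pay 8690 -> balance=76985
6. pay 10170 -> balance=66992
7. pay 8450 -> balance=58696
8. pay 10674 -> balance=48157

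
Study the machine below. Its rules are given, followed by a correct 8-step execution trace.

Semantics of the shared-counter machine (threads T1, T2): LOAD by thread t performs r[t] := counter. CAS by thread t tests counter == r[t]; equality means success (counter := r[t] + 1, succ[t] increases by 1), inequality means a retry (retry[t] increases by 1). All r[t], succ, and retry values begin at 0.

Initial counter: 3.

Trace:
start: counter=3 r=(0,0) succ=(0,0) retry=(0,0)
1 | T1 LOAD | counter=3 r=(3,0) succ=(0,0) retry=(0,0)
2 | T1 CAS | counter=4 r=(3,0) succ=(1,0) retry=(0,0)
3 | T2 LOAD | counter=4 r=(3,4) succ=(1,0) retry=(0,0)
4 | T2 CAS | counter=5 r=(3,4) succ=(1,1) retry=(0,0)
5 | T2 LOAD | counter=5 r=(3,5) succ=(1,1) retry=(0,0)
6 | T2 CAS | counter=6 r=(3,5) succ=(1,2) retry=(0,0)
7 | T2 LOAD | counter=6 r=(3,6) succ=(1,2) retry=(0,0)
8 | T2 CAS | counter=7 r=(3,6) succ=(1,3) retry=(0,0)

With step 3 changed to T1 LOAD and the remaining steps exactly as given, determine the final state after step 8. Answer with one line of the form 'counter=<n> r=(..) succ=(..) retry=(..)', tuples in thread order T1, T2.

(re-executing from step 3 with the substitution; state before step 3: counter=4 r=(3,0) succ=(1,0) retry=(0,0))
3 | T1 LOAD | counter=4 r=(4,0) succ=(1,0) retry=(0,0)
4 | T2 CAS | counter=4 r=(4,0) succ=(1,0) retry=(0,1)
5 | T2 LOAD | counter=4 r=(4,4) succ=(1,0) retry=(0,1)
6 | T2 CAS | counter=5 r=(4,4) succ=(1,1) retry=(0,1)
7 | T2 LOAD | counter=5 r=(4,5) succ=(1,1) retry=(0,1)
8 | T2 CAS | counter=6 r=(4,5) succ=(1,2) retry=(0,1)

counter=6 r=(4,5) succ=(1,2) retry=(0,1)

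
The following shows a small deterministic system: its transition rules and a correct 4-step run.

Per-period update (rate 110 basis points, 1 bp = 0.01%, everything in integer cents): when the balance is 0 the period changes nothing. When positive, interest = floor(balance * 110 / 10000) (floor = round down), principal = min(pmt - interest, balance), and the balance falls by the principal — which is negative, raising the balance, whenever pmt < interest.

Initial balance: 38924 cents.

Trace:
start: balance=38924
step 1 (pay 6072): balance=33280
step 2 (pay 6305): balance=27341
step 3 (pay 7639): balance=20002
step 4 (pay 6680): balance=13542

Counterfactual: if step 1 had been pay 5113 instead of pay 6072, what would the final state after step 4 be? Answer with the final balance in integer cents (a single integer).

(re-executing from step 1 with the substitution; state before step 1: balance=38924)
step 1 (pay 5113): balance=34239
step 2 (pay 6305): balance=28310
step 3 (pay 7639): balance=20982
step 4 (pay 6680): balance=14532

14532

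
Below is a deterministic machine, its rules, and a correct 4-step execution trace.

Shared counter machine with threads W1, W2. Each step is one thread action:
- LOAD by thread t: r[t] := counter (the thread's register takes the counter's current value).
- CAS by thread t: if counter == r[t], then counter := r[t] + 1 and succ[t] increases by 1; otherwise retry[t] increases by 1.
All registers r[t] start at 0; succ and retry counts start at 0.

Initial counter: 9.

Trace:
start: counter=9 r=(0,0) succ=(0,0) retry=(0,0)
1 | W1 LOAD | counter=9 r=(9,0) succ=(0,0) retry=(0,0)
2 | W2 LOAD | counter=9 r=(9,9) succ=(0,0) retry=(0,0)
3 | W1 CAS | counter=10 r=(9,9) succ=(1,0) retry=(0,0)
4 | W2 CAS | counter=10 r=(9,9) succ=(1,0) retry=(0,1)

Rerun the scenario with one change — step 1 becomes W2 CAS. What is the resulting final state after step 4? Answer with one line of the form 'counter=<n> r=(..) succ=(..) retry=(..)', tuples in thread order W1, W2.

counter=10 r=(0,9) succ=(0,1) retry=(1,1)

(re-executing from step 1 with the substitution; state before step 1: counter=9 r=(0,0) succ=(0,0) retry=(0,0))
1 | W2 CAS | counter=9 r=(0,0) succ=(0,0) retry=(0,1)
2 | W2 LOAD | counter=9 r=(0,9) succ=(0,0) retry=(0,1)
3 | W1 CAS | counter=9 r=(0,9) succ=(0,0) retry=(1,1)
4 | W2 CAS | counter=10 r=(0,9) succ=(0,1) retry=(1,1)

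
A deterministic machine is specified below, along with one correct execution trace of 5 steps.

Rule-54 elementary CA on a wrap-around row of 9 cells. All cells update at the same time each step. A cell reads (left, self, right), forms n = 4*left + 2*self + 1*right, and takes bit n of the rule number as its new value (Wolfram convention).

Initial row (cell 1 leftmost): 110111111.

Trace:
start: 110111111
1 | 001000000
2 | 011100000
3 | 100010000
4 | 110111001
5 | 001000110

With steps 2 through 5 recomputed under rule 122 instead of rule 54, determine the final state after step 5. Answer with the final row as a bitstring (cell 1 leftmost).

101010110

(re-executing steps 2..5 under rule 122; state before step 2: 001000000)
2 | 010100000
3 | 101010000
4 | 010101001
5 | 101010110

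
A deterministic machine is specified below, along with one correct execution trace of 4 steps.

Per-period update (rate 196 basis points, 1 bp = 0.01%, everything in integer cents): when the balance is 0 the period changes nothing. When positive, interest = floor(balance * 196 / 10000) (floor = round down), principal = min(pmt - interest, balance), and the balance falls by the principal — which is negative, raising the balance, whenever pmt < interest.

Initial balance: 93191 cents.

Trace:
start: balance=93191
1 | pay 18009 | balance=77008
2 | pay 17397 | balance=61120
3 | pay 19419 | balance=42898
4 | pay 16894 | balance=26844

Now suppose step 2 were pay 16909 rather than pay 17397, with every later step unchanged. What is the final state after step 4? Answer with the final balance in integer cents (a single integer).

(re-executing from step 2 with the substitution; state before step 2: balance=77008)
2 | pay 16909 | balance=61608
3 | pay 19419 | balance=43396
4 | pay 16894 | balance=27352

27352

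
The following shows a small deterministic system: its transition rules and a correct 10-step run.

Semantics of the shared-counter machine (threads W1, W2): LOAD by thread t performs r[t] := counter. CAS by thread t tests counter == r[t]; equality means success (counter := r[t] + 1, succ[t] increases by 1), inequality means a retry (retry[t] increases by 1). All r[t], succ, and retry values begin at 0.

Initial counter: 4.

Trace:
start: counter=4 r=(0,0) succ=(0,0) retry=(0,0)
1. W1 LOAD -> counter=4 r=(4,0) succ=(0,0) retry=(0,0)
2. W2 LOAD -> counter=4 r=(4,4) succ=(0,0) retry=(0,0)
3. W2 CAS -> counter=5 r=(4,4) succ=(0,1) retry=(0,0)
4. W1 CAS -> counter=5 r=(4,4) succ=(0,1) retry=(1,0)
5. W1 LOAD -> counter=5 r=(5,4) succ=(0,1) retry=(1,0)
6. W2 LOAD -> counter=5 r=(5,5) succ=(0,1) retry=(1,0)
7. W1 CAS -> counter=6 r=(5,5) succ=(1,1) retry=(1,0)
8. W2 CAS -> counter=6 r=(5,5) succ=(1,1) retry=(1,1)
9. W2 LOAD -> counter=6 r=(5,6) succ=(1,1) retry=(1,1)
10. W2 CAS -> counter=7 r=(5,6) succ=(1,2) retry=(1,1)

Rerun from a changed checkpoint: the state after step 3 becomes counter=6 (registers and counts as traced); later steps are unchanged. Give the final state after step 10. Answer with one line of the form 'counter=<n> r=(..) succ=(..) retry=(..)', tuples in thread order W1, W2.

state after step 3 := counter=6 r=(4,4) succ=(0,1) retry=(0,0)
4. W1 CAS -> counter=6 r=(4,4) succ=(0,1) retry=(1,0)
5. W1 LOAD -> counter=6 r=(6,4) succ=(0,1) retry=(1,0)
6. W2 LOAD -> counter=6 r=(6,6) succ=(0,1) retry=(1,0)
7. W1 CAS -> counter=7 r=(6,6) succ=(1,1) retry=(1,0)
8. W2 CAS -> counter=7 r=(6,6) succ=(1,1) retry=(1,1)
9. W2 LOAD -> counter=7 r=(6,7) succ=(1,1) retry=(1,1)
10. W2 CAS -> counter=8 r=(6,7) succ=(1,2) retry=(1,1)

counter=8 r=(6,7) succ=(1,2) retry=(1,1)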